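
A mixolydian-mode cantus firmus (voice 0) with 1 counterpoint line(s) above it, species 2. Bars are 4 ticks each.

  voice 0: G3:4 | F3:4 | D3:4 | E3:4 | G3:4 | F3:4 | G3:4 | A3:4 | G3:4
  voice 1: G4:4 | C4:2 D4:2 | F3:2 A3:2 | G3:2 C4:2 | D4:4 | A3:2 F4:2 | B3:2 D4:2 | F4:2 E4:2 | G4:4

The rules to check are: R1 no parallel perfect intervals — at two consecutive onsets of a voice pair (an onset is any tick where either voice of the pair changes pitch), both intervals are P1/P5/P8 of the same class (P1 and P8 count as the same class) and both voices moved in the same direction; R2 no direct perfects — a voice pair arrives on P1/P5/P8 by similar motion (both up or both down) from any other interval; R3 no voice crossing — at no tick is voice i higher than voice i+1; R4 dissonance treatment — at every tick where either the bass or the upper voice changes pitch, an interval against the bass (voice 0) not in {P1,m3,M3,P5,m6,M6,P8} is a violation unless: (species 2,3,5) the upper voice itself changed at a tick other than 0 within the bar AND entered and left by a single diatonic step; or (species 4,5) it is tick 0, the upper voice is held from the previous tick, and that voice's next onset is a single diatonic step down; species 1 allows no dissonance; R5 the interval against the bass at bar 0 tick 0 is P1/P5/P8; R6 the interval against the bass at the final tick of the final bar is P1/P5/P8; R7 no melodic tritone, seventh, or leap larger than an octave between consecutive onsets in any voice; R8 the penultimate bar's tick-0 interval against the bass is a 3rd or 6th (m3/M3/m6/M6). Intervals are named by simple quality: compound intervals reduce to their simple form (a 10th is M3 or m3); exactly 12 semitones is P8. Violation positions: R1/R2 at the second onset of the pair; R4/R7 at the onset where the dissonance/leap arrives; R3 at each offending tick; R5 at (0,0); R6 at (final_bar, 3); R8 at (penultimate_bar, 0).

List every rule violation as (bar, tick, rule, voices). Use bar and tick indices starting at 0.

(1, 0, R2, (0, 1))
(4, 0, R2, (0, 1))
(6, 0, R7, (1,))

bar 0: v0=G3 v1=G4 downbeat P8
bar 1: v0=F3 v1=C4 downbeat P5
bar 2: v0=D3 v1=F3 downbeat m3
bar 3: v0=E3 v1=G3 downbeat m3
bar 4: v0=G3 v1=D4 downbeat P5
bar 5: v0=F3 v1=A3 downbeat M3
bar 6: v0=G3 v1=B3 downbeat M3
bar 7: v0=A3 v1=F4 downbeat m6
bar 8: v0=G3 v1=G4 downbeat P8
  -> R2 @ bar 1 tick 0 v(0, 1): G3/G4 P8 -> F3/C4 P5 similar
  -> R2 @ bar 4 tick 0 v(0, 1): E3/C4 m6 -> G3/D4 P5 similar
  -> R7 @ bar 6 tick 0 v(1,): F4->B3 leap 6st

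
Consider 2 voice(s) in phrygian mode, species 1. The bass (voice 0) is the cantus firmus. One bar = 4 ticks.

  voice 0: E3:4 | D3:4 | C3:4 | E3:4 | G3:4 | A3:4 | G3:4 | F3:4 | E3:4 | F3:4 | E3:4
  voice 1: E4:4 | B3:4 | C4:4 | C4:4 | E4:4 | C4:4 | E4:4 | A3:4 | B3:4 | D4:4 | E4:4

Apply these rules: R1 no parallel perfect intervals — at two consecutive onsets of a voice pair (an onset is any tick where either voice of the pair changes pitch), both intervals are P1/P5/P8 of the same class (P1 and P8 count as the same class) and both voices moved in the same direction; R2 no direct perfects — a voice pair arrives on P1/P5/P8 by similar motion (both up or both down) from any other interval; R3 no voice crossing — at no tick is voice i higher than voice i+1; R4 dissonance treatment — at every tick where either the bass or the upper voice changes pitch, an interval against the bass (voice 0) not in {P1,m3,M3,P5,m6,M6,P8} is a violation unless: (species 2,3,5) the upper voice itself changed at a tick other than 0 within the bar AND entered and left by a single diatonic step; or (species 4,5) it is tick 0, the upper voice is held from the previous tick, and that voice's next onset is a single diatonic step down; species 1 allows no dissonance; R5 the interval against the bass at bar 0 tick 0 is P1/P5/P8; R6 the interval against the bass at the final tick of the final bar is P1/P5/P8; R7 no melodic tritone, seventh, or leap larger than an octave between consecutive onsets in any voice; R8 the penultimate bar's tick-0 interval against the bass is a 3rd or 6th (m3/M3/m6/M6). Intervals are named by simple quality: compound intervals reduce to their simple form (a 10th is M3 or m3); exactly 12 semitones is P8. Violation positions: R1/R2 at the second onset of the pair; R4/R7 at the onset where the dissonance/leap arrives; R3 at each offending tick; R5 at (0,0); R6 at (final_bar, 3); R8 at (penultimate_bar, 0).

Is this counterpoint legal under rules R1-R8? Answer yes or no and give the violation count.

bar 0: v0=E3 v1=E4 (P8)
bar 1: v0=D3 v1=B3 (M6)
bar 2: v0=C3 v1=C4 (P8)
bar 3: v0=E3 v1=C4 (m6)
bar 4: v0=G3 v1=E4 (M6)
bar 5: v0=A3 v1=C4 (m3)
bar 6: v0=G3 v1=E4 (M6)
bar 7: v0=F3 v1=A3 (M3)
bar 8: v0=E3 v1=B3 (P5)
bar 9: v0=F3 v1=D4 (M6)
bar 10: v0=E3 v1=E4 (P8)

Yes (0 violations)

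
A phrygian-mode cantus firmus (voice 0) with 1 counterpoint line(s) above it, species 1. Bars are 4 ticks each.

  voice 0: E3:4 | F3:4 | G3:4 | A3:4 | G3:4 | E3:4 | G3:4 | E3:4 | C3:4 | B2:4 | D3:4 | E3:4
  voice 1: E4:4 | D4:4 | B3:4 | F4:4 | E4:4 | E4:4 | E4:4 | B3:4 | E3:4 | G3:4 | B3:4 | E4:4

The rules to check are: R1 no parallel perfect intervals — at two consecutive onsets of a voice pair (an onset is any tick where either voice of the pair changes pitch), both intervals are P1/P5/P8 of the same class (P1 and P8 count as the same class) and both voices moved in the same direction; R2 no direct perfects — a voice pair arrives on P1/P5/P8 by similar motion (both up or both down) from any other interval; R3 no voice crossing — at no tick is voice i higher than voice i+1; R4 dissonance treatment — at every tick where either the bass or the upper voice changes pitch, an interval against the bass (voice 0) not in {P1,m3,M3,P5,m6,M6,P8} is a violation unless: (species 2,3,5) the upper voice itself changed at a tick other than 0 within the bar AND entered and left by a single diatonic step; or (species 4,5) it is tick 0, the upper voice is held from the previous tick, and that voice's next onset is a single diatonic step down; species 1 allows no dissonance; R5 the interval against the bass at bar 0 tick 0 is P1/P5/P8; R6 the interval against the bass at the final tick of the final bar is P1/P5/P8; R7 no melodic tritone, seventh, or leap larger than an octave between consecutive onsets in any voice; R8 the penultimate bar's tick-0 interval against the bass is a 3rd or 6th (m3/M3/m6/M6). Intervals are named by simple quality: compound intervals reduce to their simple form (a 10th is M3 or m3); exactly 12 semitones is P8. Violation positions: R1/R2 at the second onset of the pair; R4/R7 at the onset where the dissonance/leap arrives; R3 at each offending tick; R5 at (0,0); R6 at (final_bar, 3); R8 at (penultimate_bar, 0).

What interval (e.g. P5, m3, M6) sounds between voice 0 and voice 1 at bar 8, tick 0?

M3

voice 0=C3 voice 1=E3 -> M3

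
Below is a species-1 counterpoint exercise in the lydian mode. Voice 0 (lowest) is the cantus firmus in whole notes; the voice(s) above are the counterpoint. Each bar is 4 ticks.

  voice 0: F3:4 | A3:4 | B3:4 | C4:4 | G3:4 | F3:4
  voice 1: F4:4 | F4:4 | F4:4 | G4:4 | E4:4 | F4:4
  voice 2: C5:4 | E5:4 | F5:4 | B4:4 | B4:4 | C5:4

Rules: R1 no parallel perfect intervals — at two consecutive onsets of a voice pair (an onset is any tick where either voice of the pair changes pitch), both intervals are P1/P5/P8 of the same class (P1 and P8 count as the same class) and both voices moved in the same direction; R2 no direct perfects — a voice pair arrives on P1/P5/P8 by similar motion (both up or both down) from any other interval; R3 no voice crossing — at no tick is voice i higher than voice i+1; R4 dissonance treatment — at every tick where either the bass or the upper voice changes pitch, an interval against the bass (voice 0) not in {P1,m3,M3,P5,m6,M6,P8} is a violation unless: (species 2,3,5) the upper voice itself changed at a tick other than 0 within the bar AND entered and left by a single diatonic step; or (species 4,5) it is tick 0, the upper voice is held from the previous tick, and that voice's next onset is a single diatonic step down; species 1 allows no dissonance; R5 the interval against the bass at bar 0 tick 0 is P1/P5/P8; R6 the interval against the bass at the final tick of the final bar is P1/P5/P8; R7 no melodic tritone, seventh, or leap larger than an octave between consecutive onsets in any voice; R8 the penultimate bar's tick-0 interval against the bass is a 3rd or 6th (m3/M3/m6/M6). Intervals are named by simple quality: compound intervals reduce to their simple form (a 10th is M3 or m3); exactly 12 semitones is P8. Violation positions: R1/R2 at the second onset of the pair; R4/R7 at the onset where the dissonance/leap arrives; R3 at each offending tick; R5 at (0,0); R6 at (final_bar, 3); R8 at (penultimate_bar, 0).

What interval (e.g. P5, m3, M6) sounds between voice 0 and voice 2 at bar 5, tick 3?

P5

voice 0=F3 voice 2=C5 -> P5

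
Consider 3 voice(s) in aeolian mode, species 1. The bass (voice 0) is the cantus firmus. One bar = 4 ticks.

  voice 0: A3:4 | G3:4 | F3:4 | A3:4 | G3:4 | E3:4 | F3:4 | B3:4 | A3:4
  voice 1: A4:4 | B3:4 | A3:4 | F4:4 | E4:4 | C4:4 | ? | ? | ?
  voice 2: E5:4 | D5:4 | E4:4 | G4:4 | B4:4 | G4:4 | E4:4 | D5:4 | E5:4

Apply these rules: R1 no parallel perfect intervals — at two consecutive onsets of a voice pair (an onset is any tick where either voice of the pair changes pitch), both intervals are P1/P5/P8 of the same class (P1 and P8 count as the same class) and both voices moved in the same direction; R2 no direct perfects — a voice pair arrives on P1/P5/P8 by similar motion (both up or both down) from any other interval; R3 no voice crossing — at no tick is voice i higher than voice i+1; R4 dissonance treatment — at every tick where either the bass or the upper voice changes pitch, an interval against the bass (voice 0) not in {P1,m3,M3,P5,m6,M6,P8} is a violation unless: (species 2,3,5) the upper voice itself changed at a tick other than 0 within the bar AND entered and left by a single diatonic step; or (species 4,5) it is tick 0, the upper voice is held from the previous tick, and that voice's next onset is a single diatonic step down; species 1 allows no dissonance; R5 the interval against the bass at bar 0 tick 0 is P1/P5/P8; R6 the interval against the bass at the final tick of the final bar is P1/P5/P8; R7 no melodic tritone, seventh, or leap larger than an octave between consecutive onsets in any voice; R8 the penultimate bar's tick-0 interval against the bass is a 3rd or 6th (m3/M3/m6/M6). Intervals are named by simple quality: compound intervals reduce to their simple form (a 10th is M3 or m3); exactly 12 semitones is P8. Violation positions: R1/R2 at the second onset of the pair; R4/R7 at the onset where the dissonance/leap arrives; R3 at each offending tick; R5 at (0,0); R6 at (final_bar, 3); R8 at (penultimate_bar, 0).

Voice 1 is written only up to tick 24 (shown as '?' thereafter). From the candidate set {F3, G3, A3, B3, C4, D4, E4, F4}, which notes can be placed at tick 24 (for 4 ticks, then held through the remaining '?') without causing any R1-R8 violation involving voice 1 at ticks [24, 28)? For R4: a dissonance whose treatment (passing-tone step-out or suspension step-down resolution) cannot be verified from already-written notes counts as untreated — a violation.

{C4, D4, F3}

F3: legal
G3: violates R4
A3: violates R1
B3: violates R4
C4: legal
D4: legal
E4: violates R4
F4: violates R2,R3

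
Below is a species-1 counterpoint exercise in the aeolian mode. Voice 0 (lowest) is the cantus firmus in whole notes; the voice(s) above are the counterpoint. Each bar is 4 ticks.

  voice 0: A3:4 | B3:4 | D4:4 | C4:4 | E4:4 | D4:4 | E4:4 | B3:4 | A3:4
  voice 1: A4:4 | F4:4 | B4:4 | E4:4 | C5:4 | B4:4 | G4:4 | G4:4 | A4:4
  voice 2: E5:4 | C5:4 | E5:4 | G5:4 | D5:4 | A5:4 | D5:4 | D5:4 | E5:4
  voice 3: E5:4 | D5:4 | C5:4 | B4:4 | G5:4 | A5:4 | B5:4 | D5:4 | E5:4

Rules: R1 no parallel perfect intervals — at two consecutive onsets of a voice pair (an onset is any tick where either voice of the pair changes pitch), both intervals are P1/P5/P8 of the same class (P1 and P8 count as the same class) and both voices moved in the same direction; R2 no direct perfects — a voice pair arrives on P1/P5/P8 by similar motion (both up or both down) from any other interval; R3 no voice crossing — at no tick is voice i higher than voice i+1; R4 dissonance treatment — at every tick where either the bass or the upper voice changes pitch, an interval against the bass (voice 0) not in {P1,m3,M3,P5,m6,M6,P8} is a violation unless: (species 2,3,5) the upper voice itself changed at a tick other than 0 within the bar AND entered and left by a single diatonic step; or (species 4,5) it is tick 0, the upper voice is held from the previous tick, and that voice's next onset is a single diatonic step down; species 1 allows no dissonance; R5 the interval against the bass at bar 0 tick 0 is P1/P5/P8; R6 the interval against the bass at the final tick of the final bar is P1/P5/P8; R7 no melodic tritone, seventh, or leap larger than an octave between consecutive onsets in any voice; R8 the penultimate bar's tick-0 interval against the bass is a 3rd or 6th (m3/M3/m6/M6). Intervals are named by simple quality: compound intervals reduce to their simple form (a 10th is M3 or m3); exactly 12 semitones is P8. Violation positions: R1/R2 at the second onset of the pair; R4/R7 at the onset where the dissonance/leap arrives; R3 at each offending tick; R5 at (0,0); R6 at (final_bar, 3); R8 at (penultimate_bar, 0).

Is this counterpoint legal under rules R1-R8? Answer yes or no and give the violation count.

No (25 violations)

bar 0: v0=A3 v1=A4 v2=E5 v3=E5 (P5)
bar 1: v0=B3 v1=F4 v2=C5 v3=D5 (m3)
bar 2: v0=D4 v1=B4 v2=E5 v3=C5 (m7)
bar 3: v0=C4 v1=E4 v2=G5 v3=B4 (M7)
bar 4: v0=E4 v1=C5 v2=D5 v3=G5 (m3)
bar 5: v0=D4 v1=B4 v2=A5 v3=A5 (P5)
bar 6: v0=E4 v1=G4 v2=D5 v3=B5 (P5)
bar 7: v0=B3 v1=G4 v2=D5 v3=D5 (m3)
bar 8: v0=A3 v1=A4 v2=E5 v3=E5 (P5)
  R1 @ bar1.0: A4/E5 P5 -> F4/C5 P5 similar
  R4 @ bar1.0: B3/F4 TT untreated
  R4 @ bar1.0: B3/C5 m2 untreated
  R3 @ bar2.0: E5 above C5
  R4 @ bar2.0: D4/E5 M2 untreated
  R4 @ bar2.0: D4/C5 m7 untreated
  R7 @ bar2.0: F4->B4 leap 6st
  R3 @ bar2.1: E5 above C5
  R3 @ bar2.2: E5 above C5
  R3 @ bar2.3: E5 above C5
  R2 @ bar3.0: B4/C5 m2 -> E4/B4 P5 similar
  R3 @ bar3.0: G5 above B4
  R4 @ bar3.0: C4/B4 M7 untreated
  R3 @ bar3.1: G5 above B4
  R3 @ bar3.2: G5 above B4
  R3 @ bar3.3: G5 above B4
  R1 @ bar4.0: E4/B4 P5 -> C5/G5 P5 similar
  R4 @ bar4.0: E4/D5 m7 untreated
  R2 @ bar5.0: D5/G5 P4 -> A5/A5 P1 similar
  R1 @ bar6.0: D4/A5 P5 -> E4/B5 P5 similar
  R2 @ bar6.0: B4/A5 m7 -> G4/D5 P5 similar
  R4 @ bar6.0: E4/D5 m7 untreated
  R1 @ bar8.0: G4/D5 P5 -> A4/E5 P5 similar
  R1 @ bar8.0: G4/D5 P5 -> A4/E5 P5 similar
  R1 @ bar8.0: D5/D5 P1 -> E5/E5 P1 similar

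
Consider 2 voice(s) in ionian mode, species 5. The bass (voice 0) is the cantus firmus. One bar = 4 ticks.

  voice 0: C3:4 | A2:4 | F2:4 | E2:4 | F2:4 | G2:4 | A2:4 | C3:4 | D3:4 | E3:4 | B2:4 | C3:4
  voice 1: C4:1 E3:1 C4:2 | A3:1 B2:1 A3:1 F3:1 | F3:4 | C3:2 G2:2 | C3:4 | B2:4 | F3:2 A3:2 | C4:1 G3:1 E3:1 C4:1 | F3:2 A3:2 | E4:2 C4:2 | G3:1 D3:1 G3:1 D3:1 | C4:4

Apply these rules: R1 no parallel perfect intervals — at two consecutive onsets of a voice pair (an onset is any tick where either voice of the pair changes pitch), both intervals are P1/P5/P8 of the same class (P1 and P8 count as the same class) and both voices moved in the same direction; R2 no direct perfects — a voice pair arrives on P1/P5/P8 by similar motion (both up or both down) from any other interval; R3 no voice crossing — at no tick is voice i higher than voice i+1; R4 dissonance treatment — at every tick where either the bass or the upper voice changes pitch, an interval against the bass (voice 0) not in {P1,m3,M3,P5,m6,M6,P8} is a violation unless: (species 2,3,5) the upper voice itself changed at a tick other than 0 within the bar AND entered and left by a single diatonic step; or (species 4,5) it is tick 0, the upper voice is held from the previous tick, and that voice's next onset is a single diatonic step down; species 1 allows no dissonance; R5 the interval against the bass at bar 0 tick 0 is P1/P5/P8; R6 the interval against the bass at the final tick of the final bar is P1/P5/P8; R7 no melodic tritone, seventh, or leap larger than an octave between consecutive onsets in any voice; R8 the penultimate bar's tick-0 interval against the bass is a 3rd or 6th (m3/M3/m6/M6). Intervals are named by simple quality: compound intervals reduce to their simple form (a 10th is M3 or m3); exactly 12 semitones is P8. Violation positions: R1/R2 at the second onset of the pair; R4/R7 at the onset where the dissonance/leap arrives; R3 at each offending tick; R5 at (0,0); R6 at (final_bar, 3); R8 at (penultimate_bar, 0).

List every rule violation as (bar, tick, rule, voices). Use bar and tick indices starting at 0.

bar 0: v0=C3 v1=C4 downbeat P8
bar 1: v0=A2 v1=A3 downbeat P8
bar 2: v0=F2 v1=F3 downbeat P8
bar 3: v0=E2 v1=C3 downbeat m6
bar 4: v0=F2 v1=C3 downbeat P5
bar 5: v0=G2 v1=B2 downbeat M3
bar 6: v0=A2 v1=F3 downbeat m6
bar 7: v0=C3 v1=C4 downbeat P8
bar 8: v0=D3 v1=F3 downbeat m3
bar 9: v0=E3 v1=E4 downbeat P8
bar 10: v0=B2 v1=G3 downbeat m6
bar 11: v0=C3 v1=C4 downbeat P8
  -> R1 @ bar 1 tick 0 v(0, 1): C3/C4 P8 -> A2/A3 P8 similar
  -> R4 @ bar 1 tick 1 v(0, 1): A2/B2 M2 untreated
  -> R7 @ bar 1 tick 1 v(1,): A3->B2 leap 10st
  -> R7 @ bar 1 tick 2 v(1,): B2->A3 leap 10st
  -> R2 @ bar 4 tick 0 v(0, 1): E2/G2 m3 -> F2/C3 P5 similar
  -> R7 @ bar 6 tick 0 v(1,): B2->F3 leap 6st
  -> R1 @ bar 7 tick 0 v(0, 1): A2/A3 P8 -> C3/C4 P8 similar
  -> R2 @ bar 9 tick 0 v(0, 1): D3/A3 P5 -> E3/E4 P8 similar
  -> R2 @ bar 11 tick 0 v(0, 1): B2/D3 m3 -> C3/C4 P8 similar
  -> R7 @ bar 11 tick 0 v(1,): D3->C4 leap 10st

(1, 0, R1, (0, 1))
(1, 1, R4, (0, 1))
(1, 1, R7, (1,))
(1, 2, R7, (1,))
(4, 0, R2, (0, 1))
(6, 0, R7, (1,))
(7, 0, R1, (0, 1))
(9, 0, R2, (0, 1))
(11, 0, R2, (0, 1))
(11, 0, R7, (1,))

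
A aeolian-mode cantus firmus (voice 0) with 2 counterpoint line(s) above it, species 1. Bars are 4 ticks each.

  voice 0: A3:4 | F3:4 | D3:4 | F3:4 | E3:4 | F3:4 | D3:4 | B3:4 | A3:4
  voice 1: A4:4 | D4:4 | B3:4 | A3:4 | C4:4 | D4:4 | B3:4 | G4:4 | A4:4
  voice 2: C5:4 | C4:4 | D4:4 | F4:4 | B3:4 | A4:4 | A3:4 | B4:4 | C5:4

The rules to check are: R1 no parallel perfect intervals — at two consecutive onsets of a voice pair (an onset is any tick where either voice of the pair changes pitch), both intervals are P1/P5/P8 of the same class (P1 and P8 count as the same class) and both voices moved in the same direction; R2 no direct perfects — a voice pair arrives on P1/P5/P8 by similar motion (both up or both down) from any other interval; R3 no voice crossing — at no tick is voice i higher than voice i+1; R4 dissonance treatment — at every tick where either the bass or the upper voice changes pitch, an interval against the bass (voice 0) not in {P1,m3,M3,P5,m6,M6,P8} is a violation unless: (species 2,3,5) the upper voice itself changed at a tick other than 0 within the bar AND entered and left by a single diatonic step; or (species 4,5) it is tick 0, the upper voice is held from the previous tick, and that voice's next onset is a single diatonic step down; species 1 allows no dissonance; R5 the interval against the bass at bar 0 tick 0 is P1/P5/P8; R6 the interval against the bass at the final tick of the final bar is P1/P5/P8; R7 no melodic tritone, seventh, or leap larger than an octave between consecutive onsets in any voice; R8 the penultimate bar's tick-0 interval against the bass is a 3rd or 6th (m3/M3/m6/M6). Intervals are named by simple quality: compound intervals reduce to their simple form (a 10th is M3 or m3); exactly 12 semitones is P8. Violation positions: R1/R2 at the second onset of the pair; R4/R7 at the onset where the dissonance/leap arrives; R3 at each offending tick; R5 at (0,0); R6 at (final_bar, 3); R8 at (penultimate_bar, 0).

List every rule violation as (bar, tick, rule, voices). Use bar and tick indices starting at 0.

bar 0: v0=A3 v1=A4 v2=C5 downbeat m3
bar 1: v0=F3 v1=D4 v2=C4 downbeat P5
bar 2: v0=D3 v1=B3 v2=D4 downbeat P8
bar 3: v0=F3 v1=A3 v2=F4 downbeat P8
bar 4: v0=E3 v1=C4 v2=B3 downbeat P5
bar 5: v0=F3 v1=D4 v2=A4 downbeat M3
bar 6: v0=D3 v1=B3 v2=A3 downbeat P5
bar 7: v0=B3 v1=G4 v2=B4 downbeat P8
bar 8: v0=A3 v1=A4 v2=C5 downbeat m3
  -> R5 @ bar 0 tick 0 v(0, 2): opens on m3
  -> R2 @ bar 1 tick 0 v(0, 2): A3/C5 m3 -> F3/C4 P5 similar
  -> R3 @ bar 1 tick 0 v(1, 2): D4 above C4
  -> R3 @ bar 1 tick 1 v(1, 2): D4 above C4
  -> R3 @ bar 1 tick 2 v(1, 2): D4 above C4
  -> R3 @ bar 1 tick 3 v(1, 2): D4 above C4
  -> R1 @ bar 3 tick 0 v(0, 2): D3/D4 P8 -> F3/F4 P8 similar
  -> R2 @ bar 4 tick 0 v(0, 2): F3/F4 P8 -> E3/B3 P5 similar
  -> R3 @ bar 4 tick 0 v(1, 2): C4 above B3
  -> R7 @ bar 4 tick 0 v(2,): F4->B3 leap 6st
  -> R3 @ bar 4 tick 1 v(1, 2): C4 above B3
  -> R3 @ bar 4 tick 2 v(1, 2): C4 above B3
  -> R3 @ bar 4 tick 3 v(1, 2): C4 above B3
  -> R2 @ bar 5 tick 0 v(1, 2): C4/B3 m2 -> D4/A4 P5 similar
  -> R7 @ bar 5 tick 0 v(2,): B3->A4 leap 10st
  -> R2 @ bar 6 tick 0 v(0, 2): F3/A4 M3 -> D3/A3 P5 similar
  -> R3 @ bar 6 tick 0 v(1, 2): B3 above A3
  -> R3 @ bar 6 tick 1 v(1, 2): B3 above A3
  -> R3 @ bar 6 tick 2 v(1, 2): B3 above A3
  -> R3 @ bar 6 tick 3 v(1, 2): B3 above A3
  -> R2 @ bar 7 tick 0 v(0, 2): D3/A3 P5 -> B3/B4 P8 similar
  -> R7 @ bar 7 tick 0 v(2,): A3->B4 leap 14st
  -> R8 @ bar 7 tick 0 v(0, 2): penult P8 not 3rd/6th
  -> R6 @ bar 8 tick 3 v(0, 2): closes on m3

(0, 0, R5, (0, 2))
(1, 0, R2, (0, 2))
(1, 0, R3, (1, 2))
(1, 1, R3, (1, 2))
(1, 2, R3, (1, 2))
(1, 3, R3, (1, 2))
(3, 0, R1, (0, 2))
(4, 0, R2, (0, 2))
(4, 0, R3, (1, 2))
(4, 0, R7, (2,))
(4, 1, R3, (1, 2))
(4, 2, R3, (1, 2))
(4, 3, R3, (1, 2))
(5, 0, R2, (1, 2))
(5, 0, R7, (2,))
(6, 0, R2, (0, 2))
(6, 0, R3, (1, 2))
(6, 1, R3, (1, 2))
(6, 2, R3, (1, 2))
(6, 3, R3, (1, 2))
(7, 0, R2, (0, 2))
(7, 0, R7, (2,))
(7, 0, R8, (0, 2))
(8, 3, R6, (0, 2))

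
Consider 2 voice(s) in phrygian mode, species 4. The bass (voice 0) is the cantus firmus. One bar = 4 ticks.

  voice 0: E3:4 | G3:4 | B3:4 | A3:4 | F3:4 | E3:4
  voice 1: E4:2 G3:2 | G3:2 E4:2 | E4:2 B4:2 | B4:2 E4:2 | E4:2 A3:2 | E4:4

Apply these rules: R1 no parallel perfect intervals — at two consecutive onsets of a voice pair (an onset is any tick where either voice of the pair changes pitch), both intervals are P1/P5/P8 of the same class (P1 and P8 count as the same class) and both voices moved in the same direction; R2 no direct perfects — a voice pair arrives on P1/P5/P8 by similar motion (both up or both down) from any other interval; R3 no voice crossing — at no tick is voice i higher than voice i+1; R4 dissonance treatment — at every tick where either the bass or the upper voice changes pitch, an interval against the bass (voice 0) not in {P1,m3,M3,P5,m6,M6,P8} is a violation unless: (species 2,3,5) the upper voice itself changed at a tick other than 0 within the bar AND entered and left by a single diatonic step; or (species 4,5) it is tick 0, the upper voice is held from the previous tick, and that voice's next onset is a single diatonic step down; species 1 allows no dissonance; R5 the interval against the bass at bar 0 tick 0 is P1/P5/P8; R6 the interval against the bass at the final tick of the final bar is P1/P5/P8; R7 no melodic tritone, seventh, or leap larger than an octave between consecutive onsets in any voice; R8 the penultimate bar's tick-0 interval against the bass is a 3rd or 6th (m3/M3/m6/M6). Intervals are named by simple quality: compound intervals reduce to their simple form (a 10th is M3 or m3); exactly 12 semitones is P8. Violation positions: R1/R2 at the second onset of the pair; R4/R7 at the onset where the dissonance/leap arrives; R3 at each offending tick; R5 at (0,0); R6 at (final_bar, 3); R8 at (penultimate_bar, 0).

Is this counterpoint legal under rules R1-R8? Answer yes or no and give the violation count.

bar 0: v0=E3 v1=E4 (P8)
bar 1: v0=G3 v1=G3 (P1)
bar 2: v0=B3 v1=E4 (P4)
bar 3: v0=A3 v1=B4 (M2)
bar 4: v0=F3 v1=E4 (M7)
bar 5: v0=E3 v1=E4 (P8)
  R4 @ bar2.0: B3/E4 P4 untreated
  R4 @ bar3.0: A3/B4 M2 untreated
  R4 @ bar4.0: F3/E4 M7 untreated
  R8 @ bar4.0: penult M7 not 3rd/6th

No (4 violations)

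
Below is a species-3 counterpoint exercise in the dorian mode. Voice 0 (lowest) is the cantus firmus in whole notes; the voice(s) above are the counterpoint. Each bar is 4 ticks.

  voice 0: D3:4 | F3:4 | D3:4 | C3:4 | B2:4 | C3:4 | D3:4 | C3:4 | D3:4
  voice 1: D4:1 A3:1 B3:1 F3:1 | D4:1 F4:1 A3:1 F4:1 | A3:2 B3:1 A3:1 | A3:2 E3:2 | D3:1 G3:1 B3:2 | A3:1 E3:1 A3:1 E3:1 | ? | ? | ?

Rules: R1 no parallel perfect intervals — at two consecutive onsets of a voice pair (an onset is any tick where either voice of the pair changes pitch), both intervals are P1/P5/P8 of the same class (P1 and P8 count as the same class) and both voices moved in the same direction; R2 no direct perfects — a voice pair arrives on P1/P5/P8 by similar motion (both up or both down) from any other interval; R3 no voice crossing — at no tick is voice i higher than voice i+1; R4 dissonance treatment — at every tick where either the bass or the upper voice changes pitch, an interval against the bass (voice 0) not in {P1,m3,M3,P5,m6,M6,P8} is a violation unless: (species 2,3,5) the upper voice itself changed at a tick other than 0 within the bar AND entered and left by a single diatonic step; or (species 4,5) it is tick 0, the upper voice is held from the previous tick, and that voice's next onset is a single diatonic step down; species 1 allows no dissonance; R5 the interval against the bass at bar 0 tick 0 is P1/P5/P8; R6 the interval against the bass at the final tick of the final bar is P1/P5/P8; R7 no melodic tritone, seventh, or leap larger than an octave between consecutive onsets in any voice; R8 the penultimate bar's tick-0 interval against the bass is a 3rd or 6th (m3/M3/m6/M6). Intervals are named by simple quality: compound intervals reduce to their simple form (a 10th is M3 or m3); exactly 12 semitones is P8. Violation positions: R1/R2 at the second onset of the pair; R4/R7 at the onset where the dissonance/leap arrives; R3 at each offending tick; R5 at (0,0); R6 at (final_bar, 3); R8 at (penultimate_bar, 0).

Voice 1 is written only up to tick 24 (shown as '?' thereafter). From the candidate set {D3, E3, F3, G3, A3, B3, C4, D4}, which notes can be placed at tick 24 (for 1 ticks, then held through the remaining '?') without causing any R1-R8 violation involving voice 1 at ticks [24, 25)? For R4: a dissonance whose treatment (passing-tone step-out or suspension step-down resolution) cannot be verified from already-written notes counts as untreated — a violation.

D3: legal
E3: violates R4
F3: legal
G3: violates R4
A3: violates R2
B3: legal
C4: violates R4
D4: violates R2,R7

{B3, D3, F3}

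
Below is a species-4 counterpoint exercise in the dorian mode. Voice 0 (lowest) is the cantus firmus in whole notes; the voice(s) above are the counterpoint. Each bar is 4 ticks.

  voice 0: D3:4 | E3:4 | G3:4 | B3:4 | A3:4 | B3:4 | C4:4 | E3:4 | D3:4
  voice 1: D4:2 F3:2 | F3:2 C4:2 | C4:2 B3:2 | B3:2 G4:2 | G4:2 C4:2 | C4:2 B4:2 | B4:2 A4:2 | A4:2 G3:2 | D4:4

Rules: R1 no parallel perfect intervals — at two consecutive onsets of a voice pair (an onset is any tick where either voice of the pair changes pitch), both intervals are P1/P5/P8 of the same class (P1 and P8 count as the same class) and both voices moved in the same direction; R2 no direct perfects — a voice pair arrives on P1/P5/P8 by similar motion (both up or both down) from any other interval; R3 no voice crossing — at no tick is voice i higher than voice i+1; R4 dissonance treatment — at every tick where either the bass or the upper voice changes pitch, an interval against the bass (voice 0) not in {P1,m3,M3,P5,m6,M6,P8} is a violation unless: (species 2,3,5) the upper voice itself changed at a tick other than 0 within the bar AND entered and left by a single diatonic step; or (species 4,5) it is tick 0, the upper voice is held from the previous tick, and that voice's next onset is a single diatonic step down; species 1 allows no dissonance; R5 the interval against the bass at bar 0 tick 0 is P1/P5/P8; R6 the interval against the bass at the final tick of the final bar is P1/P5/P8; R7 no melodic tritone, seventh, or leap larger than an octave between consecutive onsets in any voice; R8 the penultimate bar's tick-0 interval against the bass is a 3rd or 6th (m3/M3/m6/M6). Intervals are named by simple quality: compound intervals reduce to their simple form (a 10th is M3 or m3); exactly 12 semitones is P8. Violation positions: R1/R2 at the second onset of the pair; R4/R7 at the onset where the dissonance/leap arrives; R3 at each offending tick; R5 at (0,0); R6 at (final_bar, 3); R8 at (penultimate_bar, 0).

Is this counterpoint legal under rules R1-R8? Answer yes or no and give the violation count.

bar 0: v0=D3 v1=D4 (P8)
bar 1: v0=E3 v1=F3 (m2)
bar 2: v0=G3 v1=C4 (P4)
bar 3: v0=B3 v1=B3 (P1)
bar 4: v0=A3 v1=G4 (m7)
bar 5: v0=B3 v1=C4 (m2)
bar 6: v0=C4 v1=B4 (M7)
bar 7: v0=E3 v1=A4 (P4)
bar 8: v0=D3 v1=D4 (P8)
  R4 @ bar1.0: E3/F3 m2 untreated
  R4 @ bar4.0: A3/G4 m7 untreated
  R4 @ bar5.0: B3/C4 m2 untreated
  R7 @ bar5.2: C4->B4 leap 11st
  R4 @ bar7.0: E3/A4 P4 untreated
  R8 @ bar7.0: penult P4 not 3rd/6th
  R7 @ bar7.2: A4->G3 leap 14st

No (7 violations)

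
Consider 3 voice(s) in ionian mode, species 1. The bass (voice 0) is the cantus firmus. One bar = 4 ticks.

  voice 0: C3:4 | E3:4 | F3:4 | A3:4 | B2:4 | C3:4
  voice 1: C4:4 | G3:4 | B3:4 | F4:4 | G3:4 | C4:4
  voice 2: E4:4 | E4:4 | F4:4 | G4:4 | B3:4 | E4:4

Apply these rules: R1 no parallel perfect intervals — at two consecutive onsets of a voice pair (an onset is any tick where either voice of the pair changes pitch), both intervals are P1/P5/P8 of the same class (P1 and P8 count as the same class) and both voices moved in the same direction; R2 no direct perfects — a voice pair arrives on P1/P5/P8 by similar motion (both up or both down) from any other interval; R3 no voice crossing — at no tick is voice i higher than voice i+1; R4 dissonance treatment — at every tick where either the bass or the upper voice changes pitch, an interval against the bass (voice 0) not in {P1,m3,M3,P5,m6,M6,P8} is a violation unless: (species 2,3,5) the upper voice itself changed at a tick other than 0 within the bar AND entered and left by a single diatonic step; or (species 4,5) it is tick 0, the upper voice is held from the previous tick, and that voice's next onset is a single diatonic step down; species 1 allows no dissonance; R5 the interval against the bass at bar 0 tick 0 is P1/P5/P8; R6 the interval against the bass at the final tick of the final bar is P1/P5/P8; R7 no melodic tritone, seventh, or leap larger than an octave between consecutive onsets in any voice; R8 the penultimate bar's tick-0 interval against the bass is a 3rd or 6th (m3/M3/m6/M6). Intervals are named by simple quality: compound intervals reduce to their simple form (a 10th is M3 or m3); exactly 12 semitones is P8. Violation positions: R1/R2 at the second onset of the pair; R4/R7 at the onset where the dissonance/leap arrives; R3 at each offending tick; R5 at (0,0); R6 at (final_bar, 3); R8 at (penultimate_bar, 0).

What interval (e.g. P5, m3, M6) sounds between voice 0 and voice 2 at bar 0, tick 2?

voice 0=C3 voice 2=E4 -> M3

M3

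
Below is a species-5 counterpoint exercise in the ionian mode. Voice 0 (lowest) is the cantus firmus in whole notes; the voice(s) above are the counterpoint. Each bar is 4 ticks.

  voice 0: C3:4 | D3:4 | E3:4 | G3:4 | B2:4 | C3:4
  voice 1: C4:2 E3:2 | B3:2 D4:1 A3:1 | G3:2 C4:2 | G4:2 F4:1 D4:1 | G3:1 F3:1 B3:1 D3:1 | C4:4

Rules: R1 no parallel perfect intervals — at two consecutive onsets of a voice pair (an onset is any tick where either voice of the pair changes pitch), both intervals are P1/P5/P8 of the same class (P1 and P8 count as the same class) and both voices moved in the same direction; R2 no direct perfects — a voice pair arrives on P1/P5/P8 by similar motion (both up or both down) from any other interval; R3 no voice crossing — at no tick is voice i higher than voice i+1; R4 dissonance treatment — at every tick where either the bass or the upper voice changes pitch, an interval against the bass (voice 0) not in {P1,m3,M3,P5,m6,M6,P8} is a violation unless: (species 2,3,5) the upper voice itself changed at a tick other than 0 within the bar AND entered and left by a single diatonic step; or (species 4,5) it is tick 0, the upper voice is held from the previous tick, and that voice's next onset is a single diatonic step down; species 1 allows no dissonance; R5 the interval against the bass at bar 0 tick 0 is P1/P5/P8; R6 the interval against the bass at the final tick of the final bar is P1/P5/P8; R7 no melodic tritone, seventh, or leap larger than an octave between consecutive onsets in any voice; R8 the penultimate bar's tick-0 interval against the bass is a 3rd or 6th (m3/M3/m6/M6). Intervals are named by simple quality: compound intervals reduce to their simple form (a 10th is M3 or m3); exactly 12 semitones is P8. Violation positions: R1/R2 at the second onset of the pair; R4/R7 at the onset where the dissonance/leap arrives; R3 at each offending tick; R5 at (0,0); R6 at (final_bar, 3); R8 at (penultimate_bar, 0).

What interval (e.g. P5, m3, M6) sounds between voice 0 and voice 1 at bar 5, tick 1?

P8

voice 0=C3 voice 1=C4 -> P8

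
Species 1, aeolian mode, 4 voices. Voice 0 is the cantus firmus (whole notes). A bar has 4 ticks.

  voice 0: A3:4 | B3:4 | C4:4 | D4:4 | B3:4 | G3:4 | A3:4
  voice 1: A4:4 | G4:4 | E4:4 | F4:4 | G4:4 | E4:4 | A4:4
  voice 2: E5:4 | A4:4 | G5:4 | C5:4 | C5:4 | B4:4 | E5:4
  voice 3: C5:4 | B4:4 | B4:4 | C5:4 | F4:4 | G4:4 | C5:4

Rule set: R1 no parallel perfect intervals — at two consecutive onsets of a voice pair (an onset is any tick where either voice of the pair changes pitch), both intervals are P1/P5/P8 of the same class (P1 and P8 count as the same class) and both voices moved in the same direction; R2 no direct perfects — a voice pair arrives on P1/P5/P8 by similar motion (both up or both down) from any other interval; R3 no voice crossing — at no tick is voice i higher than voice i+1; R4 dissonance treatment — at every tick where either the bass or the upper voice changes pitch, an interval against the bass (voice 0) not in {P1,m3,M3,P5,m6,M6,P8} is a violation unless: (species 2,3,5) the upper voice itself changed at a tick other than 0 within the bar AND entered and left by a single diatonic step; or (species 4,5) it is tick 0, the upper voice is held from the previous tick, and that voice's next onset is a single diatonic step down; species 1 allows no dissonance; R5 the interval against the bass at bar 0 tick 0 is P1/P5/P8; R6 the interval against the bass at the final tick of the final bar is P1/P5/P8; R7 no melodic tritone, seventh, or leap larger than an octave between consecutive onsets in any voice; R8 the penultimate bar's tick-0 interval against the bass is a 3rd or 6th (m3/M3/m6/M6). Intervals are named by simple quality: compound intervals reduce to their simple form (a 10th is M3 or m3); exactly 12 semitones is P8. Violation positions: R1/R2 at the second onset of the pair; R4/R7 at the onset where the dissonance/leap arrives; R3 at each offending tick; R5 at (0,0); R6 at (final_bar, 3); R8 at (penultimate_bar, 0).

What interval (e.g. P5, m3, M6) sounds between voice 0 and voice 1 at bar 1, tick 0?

m6

voice 0=B3 voice 1=G4 -> m6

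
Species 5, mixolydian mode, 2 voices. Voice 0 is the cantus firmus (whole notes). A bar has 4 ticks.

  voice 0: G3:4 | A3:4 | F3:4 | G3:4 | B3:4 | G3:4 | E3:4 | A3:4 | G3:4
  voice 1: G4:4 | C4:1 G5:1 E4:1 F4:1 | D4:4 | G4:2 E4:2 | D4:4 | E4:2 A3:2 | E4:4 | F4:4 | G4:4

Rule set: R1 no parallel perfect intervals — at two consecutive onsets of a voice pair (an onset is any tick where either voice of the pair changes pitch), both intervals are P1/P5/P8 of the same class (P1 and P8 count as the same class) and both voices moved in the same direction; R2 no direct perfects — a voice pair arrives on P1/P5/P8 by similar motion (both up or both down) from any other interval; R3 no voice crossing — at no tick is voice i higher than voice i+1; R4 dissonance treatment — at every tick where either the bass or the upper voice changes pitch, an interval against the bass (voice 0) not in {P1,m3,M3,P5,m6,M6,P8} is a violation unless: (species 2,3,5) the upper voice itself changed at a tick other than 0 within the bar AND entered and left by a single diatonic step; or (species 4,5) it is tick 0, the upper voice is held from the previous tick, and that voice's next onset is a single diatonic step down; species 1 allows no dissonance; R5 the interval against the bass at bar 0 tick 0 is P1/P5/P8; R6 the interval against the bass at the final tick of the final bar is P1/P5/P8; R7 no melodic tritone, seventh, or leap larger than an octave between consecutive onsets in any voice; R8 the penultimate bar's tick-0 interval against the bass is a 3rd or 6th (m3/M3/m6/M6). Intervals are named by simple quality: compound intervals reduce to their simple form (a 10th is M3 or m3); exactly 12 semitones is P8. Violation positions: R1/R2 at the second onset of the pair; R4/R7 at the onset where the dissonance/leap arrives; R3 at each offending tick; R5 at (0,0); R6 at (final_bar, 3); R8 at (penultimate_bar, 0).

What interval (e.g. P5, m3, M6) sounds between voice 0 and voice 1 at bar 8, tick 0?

P8

voice 0=G3 voice 1=G4 -> P8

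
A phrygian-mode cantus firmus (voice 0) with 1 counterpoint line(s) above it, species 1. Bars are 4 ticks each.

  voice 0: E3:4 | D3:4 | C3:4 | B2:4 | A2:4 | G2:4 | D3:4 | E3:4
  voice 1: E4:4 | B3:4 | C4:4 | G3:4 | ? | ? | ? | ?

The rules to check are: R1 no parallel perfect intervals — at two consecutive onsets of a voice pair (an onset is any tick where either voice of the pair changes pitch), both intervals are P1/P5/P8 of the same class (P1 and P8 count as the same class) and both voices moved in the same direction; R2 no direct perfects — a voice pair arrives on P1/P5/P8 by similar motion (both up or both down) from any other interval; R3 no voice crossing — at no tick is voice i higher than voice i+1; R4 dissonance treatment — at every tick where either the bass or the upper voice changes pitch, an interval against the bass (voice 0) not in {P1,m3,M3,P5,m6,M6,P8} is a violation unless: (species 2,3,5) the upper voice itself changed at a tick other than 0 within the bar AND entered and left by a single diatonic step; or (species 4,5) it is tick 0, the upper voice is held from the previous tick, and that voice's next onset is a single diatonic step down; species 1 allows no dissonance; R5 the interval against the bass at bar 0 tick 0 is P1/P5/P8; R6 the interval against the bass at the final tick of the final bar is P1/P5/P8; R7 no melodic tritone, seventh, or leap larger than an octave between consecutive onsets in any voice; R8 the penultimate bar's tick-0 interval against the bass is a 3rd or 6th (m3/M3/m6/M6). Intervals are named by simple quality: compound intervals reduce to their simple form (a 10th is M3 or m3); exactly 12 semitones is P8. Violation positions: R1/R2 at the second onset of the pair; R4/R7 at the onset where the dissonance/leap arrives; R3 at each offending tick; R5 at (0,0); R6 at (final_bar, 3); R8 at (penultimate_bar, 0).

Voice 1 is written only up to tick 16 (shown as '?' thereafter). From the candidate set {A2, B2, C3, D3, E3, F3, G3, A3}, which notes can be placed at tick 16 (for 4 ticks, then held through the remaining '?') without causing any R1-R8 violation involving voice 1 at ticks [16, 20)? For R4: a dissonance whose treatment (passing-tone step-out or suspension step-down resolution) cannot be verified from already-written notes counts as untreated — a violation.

A2: violates R2,R7
B2: violates R4
C3: legal
D3: violates R4
E3: violates R2
F3: legal
G3: violates R4
A3: legal

{A3, C3, F3}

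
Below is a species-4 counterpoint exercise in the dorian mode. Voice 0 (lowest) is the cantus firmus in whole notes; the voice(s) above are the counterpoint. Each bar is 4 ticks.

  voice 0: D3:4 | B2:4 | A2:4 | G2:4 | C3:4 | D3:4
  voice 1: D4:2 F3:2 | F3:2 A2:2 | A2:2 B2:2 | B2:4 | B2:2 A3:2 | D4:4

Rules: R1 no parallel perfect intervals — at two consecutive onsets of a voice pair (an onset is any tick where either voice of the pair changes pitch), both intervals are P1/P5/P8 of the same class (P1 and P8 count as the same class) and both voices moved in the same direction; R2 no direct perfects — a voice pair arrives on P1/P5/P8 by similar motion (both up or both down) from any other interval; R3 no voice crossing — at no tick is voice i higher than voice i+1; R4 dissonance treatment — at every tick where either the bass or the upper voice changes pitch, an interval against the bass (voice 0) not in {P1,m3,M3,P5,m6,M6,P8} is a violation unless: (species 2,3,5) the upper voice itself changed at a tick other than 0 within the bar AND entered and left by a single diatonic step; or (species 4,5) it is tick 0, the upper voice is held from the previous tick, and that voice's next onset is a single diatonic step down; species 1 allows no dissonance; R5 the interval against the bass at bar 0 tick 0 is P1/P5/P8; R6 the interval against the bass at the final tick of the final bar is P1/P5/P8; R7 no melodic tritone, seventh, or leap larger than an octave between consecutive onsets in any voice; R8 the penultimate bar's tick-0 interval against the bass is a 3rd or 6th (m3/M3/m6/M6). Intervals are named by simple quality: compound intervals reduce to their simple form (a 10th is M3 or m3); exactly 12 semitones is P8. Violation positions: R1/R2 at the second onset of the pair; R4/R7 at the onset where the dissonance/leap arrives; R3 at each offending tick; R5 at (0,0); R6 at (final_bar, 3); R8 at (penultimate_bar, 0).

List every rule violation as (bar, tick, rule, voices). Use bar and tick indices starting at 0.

(1, 0, R4, (0, 1))
(1, 2, R3, (0, 1))
(1, 2, R4, (0, 1))
(1, 3, R3, (0, 1))
(2, 2, R4, (0, 1))
(4, 0, R3, (0, 1))
(4, 0, R4, (0, 1))
(4, 0, R8, (0, 1))
(4, 1, R3, (0, 1))
(4, 2, R7, (1,))
(5, 0, R2, (0, 1))

bar 0: v0=D3 v1=D4 downbeat P8
bar 1: v0=B2 v1=F3 downbeat TT
bar 2: v0=A2 v1=A2 downbeat P1
bar 3: v0=G2 v1=B2 downbeat M3
bar 4: v0=C3 v1=B2 downbeat m2
bar 5: v0=D3 v1=D4 downbeat P8
  -> R4 @ bar 1 tick 0 v(0, 1): B2/F3 TT untreated
  -> R3 @ bar 1 tick 2 v(0, 1): B2 above A2
  -> R4 @ bar 1 tick 2 v(0, 1): B2/A2 M2 untreated
  -> R3 @ bar 1 tick 3 v(0, 1): B2 above A2
  -> R4 @ bar 2 tick 2 v(0, 1): A2/B2 M2 untreated
  -> R3 @ bar 4 tick 0 v(0, 1): C3 above B2
  -> R4 @ bar 4 tick 0 v(0, 1): C3/B2 m2 untreated
  -> R8 @ bar 4 tick 0 v(0, 1): penult m2 not 3rd/6th
  -> R3 @ bar 4 tick 1 v(0, 1): C3 above B2
  -> R7 @ bar 4 tick 2 v(1,): B2->A3 leap 10st
  -> R2 @ bar 5 tick 0 v(0, 1): C3/A3 M6 -> D3/D4 P8 similar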